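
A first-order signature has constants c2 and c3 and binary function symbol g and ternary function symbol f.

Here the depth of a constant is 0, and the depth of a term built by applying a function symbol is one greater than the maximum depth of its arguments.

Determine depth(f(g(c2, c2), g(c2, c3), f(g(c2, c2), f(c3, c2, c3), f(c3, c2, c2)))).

3

depth(g(c2, c2)) = 1 + max(0, 0) = 1
depth(g(c2, c3)) = 1 + max(0, 0) = 1
depth(f(c3, c2, c3)) = 1 + max(0, 0, 0) = 1
depth(f(c3, c2, c2)) = 1 + max(0, 0, 0) = 1
depth(f(g(c2, c2), f(c3, c2, c3), f(c3, c2, c2))) = 1 + max(1, 1, 1) = 2
depth(f(g(c2, c2), g(c2, c3), f(g(c2, c2), f(c3, c2, c3), f(c3, c2, c2)))) = 1 + max(1, 1, 2) = 3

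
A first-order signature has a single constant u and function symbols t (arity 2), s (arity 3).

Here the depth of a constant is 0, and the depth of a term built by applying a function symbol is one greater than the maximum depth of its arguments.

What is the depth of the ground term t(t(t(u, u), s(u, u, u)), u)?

3

depth(t(u, u)) = 1 + max(0, 0) = 1
depth(s(u, u, u)) = 1 + max(0, 0, 0) = 1
depth(t(t(u, u), s(u, u, u))) = 1 + max(1, 1) = 2
depth(t(t(t(u, u), s(u, u, u)), u)) = 1 + max(2, 0) = 3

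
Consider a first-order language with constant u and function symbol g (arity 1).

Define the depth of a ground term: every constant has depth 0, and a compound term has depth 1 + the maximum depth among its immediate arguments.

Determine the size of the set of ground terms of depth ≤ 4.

Let N_k = |{terms of depth ≤ k}|. Then N_0 = 1 and N_k = 1 + N_{k-1} for k ≥ 1 (one summand per function symbol, arity giving the exponent).
N_0 = 1
N_1 = 1 + 1 = 2
N_2 = 1 + 2 = 3
N_3 = 1 + 3 = 4
N_4 = 1 + 4 = 5
Explicitly: u, g(u), g(g(u)), g(g(g(u))), g(g(g(g(u)))).

5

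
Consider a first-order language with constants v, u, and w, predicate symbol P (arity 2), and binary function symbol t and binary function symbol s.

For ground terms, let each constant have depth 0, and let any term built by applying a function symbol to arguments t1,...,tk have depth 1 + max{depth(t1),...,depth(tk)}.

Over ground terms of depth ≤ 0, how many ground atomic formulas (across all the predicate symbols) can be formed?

9

First count ground terms of depth ≤ 0.
Write N_k for the number of ground terms of depth ≤ k. A term of depth ≤ k is either a constant or a function symbol applied to arguments of depth ≤ k−1, so N_k = 3 + N_{k-1}^2 + N_{k-1}^2.
N_0 = 3
Explicitly: v, u, w.
So |H| = 3.
Each predicate of arity r yields |H|^r ground atoms (one per choice of an r-tuple from H):
  P: 3^2 = 9
Total ground atoms: 9.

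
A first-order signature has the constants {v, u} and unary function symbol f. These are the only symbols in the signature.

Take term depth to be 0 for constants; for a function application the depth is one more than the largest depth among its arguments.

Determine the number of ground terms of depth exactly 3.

2

Count level by level. With function symbols f/1, the terms of depth ≤ k are the 2 constants together with each function applied to depth-≤(k−1) tuples, so N_k = 2 + N_{k-1}.
N_0 = 2
N_1 = 2 + 2 = 4
N_2 = 2 + 4 = 6
N_3 = 2 + 6 = 8
Terms of depth exactly 3: N_3 − N_2 = 8 − 6 = 2.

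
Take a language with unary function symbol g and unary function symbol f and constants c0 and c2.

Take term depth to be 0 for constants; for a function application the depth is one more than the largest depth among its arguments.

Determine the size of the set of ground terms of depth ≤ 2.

14

Count level by level. With function symbols g/1, f/1, the terms of depth ≤ k are the 2 constants together with each function applied to depth-≤(k−1) tuples, so N_k = 2 + N_{k-1} + N_{k-1}.
N_0 = 2
N_1 = 2 + 2 + 2 = 6
N_2 = 2 + 6 + 6 = 14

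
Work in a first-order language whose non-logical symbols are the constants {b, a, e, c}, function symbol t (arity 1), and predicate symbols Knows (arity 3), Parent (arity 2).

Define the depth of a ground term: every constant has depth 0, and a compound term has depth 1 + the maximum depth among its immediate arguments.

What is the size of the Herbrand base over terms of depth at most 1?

576

First count ground terms of depth ≤ 1.
Let N_k count ground terms of depth at most k. Each non-constant term of depth ≤ k is some function symbol applied to depth-≤(k−1) arguments, giving N_k = 4 + N_{k-1}.
N_0 = 4
N_1 = 4 + 4 = 8
Explicitly: b, a, e, c, t(b), t(a), t(e), t(c).
So |H| = 8.
Each predicate of arity r yields |H|^r ground atoms (one per choice of an r-tuple from H):
  Knows: 8^3 = 512;  Parent: 8^2 = 64
Total ground atoms: 512 + 64 = 576.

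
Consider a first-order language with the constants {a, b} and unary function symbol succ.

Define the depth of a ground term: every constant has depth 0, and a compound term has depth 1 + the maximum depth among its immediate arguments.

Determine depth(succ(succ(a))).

depth(succ(a)) = 1 + depth(a) = 1 + 0 = 1
depth(succ(succ(a))) = 1 + depth(succ(a)) = 1 + 1 = 2

2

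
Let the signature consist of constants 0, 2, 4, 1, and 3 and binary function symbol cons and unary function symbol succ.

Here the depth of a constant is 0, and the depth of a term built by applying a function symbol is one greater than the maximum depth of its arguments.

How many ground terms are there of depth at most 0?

Let N_k count ground terms of depth at most k. Each non-constant term of depth ≤ k is some function symbol applied to depth-≤(k−1) arguments, giving N_k = 5 + N_{k-1}^2 + N_{k-1}.
N_0 = 5
Explicitly: 0, 2, 4, 1, 3.

5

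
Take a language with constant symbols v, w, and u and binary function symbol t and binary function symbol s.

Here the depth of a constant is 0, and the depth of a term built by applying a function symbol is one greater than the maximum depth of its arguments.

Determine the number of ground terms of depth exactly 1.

18

If N_k denotes the number of depth-≤k ground terms, the 3 constants give N_0 = 3, and each function symbol of arity r contributes N_{k-1}^r new terms at level k: N_k = 3 + N_{k-1}^2 + N_{k-1}^2.
N_0 = 3
N_1 = 3 + 3^2 + 3^2 = 21
Terms of depth exactly 1: N_1 − N_0 = 21 − 3 = 18.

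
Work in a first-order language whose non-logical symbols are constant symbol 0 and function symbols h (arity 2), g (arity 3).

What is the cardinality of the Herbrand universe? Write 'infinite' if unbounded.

infinite

The signature has at least one function symbol (h, arity 2) and at least one constant (0).
Iterating h gives infinitely many distinct ground terms: 0, h(0, 0), h(h(0, 0), h(0, 0)), ...
So the Herbrand universe is infinite.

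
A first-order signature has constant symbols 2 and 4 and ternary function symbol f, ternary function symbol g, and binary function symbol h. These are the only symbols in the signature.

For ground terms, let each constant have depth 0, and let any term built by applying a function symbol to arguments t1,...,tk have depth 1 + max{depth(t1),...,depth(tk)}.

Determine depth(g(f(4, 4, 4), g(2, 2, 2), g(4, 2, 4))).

depth(f(4, 4, 4)) = 1 + max(0, 0, 0) = 1
depth(g(2, 2, 2)) = 1 + max(0, 0, 0) = 1
depth(g(4, 2, 4)) = 1 + max(0, 0, 0) = 1
depth(g(f(4, 4, 4), g(2, 2, 2), g(4, 2, 4))) = 1 + max(1, 1, 1) = 2

2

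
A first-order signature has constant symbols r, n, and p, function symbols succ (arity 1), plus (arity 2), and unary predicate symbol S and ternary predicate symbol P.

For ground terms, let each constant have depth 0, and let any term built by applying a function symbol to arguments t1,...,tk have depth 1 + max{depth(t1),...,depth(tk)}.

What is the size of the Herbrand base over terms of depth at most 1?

First count ground terms of depth ≤ 1.
Count level by level. With function symbols succ/1, plus/2, the terms of depth ≤ k are the 3 constants together with each function applied to depth-≤(k−1) tuples, so N_k = 3 + N_{k-1} + N_{k-1}^2.
N_0 = 3
N_1 = 3 + 3 + 3^2 = 15
So |H| = 15.
A ground atom is a predicate applied to a tuple of terms from H, so the count is the sum over predicates of |H|^arity:
  S: 15;  P: 15^3 = 3375
Total ground atoms: 15 + 3375 = 3390.

3390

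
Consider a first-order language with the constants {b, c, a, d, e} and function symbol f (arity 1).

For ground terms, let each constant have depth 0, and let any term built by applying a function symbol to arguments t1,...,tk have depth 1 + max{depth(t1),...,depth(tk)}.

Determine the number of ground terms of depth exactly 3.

Write N_k for the number of ground terms of depth ≤ k. A term of depth ≤ k is either a constant or a function symbol applied to arguments of depth ≤ k−1, so N_k = 5 + N_{k-1}.
N_0 = 5
N_1 = 5 + 5 = 10
N_2 = 5 + 10 = 15
N_3 = 5 + 15 = 20
Terms of depth exactly 3: N_3 − N_2 = 20 − 15 = 5.

5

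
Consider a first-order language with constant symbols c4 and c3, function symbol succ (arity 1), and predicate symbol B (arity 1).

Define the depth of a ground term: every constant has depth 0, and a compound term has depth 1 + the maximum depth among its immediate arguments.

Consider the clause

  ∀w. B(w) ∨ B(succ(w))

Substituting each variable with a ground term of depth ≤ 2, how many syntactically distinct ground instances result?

6

Ground terms of depth ≤ 2:
  Write N_k for the number of ground terms of depth ≤ k. A term of depth ≤ k is either a constant or a function symbol applied to arguments of depth ≤ k−1, so N_k = 2 + N_{k-1}.
  N_0 = 2
  N_1 = 2 + 2 = 4
  N_2 = 2 + 4 = 6
So there are 6 ground terms available for substitution.
There is 1 variable to instantiate (w),  occurring in at least one literal, so different choices give different ground instances.
Number of ground instances = 6.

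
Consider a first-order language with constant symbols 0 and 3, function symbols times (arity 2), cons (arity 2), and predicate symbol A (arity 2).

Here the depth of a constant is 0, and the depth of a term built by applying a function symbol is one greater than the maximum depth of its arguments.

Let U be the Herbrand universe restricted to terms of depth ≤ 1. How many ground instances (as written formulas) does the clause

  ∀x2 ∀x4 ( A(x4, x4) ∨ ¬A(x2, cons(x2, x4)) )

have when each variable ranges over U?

Ground terms of depth ≤ 1:
  Count level by level. With function symbols times/2, cons/2, the terms of depth ≤ k are the 2 constants together with each function applied to depth-≤(k−1) tuples, so N_k = 2 + N_{k-1}^2 + N_{k-1}^2.
  N_0 = 2
  N_1 = 2 + 2^2 + 2^2 = 10
  Explicitly: 0, 3, times(0, 0), times(0, 3), times(3, 0), times(3, 3), cons(0, 0), cons(0, 3), cons(3, 0), cons(3, 3).
So there are 10 ground terms available for substitution.
Each of x2, x4 ranges independently over the available ground terms, and distinct assignments produce distinct instances.
Number of ground instances = 10^2 = 100.

100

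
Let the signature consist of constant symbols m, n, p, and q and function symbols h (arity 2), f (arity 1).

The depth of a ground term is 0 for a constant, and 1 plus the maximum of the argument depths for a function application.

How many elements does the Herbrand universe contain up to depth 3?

365424

Count level by level. With function symbols h/2, f/1, the terms of depth ≤ k are the 4 constants together with each function applied to depth-≤(k−1) tuples, so N_k = 4 + N_{k-1}^2 + N_{k-1}.
N_0 = 4
N_1 = 4 + 4^2 + 4 = 24
N_2 = 4 + 24^2 + 24 = 604
N_3 = 4 + 604^2 + 604 = 365424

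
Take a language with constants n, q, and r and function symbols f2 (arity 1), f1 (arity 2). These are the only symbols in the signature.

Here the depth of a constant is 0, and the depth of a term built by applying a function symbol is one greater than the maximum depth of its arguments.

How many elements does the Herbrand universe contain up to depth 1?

If N_k denotes the number of depth-≤k ground terms, the 3 constants give N_0 = 3, and each function symbol of arity r contributes N_{k-1}^r new terms at level k: N_k = 3 + N_{k-1} + N_{k-1}^2.
N_0 = 3
N_1 = 3 + 3 + 3^2 = 15

15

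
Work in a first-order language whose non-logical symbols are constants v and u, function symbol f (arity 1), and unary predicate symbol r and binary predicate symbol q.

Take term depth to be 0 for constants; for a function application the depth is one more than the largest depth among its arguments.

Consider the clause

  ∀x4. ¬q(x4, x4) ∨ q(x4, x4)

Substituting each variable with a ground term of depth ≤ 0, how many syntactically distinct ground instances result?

2

Ground terms of depth ≤ 0:
  Write N_k for the number of ground terms of depth ≤ k. A term of depth ≤ k is either a constant or a function symbol applied to arguments of depth ≤ k−1, so N_k = 2 + N_{k-1}.
  N_0 = 2
  Explicitly: v, u.
So there are 2 ground terms available for substitution.
There is 1 variable to instantiate (x4),  occurring in at least one literal, so different choices give different ground instances.
Number of ground instances = 2.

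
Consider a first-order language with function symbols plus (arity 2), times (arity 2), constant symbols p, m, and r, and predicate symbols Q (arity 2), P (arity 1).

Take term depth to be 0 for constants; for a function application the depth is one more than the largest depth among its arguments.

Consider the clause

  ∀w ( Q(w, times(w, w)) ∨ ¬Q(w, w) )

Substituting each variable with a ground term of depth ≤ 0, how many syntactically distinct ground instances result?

3

Ground terms of depth ≤ 0:
  Count level by level. With function symbols plus/2, times/2, the terms of depth ≤ k are the 3 constants together with each function applied to depth-≤(k−1) tuples, so N_k = 3 + N_{k-1}^2 + N_{k-1}^2.
  N_0 = 3
  Explicitly: p, m, r.
So there are 3 ground terms available for substitution.
The body mentions the single quantified variable w; since ground terms form a free algebra, no two substitutions collapse to the same formula.
Number of ground instances = 3.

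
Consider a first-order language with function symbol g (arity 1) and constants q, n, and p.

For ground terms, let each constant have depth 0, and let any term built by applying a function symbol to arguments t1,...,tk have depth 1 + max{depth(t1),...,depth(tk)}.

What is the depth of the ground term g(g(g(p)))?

3

depth(g(p)) = 1 + depth(p) = 1 + 0 = 1
depth(g(g(p))) = 1 + depth(g(p)) = 1 + 1 = 2
depth(g(g(g(p)))) = 1 + depth(g(g(p))) = 1 + 2 = 3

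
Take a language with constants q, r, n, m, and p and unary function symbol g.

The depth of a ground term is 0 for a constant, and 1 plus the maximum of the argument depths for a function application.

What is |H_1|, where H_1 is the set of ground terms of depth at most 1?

Count level by level. With function symbols g/1, the terms of depth ≤ k are the 5 constants together with each function applied to depth-≤(k−1) tuples, so N_k = 5 + N_{k-1}.
N_0 = 5
N_1 = 5 + 5 = 10

10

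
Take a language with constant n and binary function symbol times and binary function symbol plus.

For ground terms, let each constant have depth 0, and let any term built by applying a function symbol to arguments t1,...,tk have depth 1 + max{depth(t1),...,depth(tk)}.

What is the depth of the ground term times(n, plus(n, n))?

2

depth(plus(n, n)) = 1 + max(0, 0) = 1
depth(times(n, plus(n, n))) = 1 + max(0, 1) = 2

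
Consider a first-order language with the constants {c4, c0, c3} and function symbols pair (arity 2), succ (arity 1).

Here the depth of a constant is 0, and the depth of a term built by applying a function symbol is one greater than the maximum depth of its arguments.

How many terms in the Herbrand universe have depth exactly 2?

228

Write N_k for the number of ground terms of depth ≤ k. A term of depth ≤ k is either a constant or a function symbol applied to arguments of depth ≤ k−1, so N_k = 3 + N_{k-1}^2 + N_{k-1}.
N_0 = 3
N_1 = 3 + 3^2 + 3 = 15
N_2 = 3 + 15^2 + 15 = 243
Terms of depth exactly 2: N_2 − N_1 = 243 − 15 = 228.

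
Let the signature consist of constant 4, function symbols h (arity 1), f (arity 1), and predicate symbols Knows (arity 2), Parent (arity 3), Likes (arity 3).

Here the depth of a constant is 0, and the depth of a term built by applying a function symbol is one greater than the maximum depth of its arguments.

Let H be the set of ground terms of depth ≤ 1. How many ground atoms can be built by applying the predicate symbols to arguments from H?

63

First count ground terms of depth ≤ 1.
If N_k denotes the number of depth-≤k ground terms, the 1 constant gives N_0 = 1, and each function symbol of arity r contributes N_{k-1}^r new terms at level k: N_k = 1 + N_{k-1} + N_{k-1}.
N_0 = 1
N_1 = 1 + 1 + 1 = 3
Explicitly: 4, h(4), f(4).
So |H| = 3.
Each predicate of arity r yields |H|^r ground atoms (one per choice of an r-tuple from H):
  Knows: 3^2 = 9;  Parent: 3^3 = 27;  Likes: 3^3 = 27
Total ground atoms: 9 + 27 + 27 = 63.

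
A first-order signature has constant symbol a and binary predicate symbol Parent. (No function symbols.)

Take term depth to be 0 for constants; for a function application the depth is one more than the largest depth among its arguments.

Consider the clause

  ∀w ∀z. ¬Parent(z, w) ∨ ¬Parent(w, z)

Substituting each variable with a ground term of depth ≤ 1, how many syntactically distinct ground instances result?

1

Ground terms of depth ≤ 1:
  With no function symbols every ground term is a constant, so there is exactly 1 ground term at every depth bound.
  N_0 = 1
  N_1 = 1
So there is exactly 1 ground term available for substitution.
The body mentions every one of the 2 quantified variables; since ground terms form a free algebra, no two substitutions collapse to the same formula.
Number of ground instances = 1^2 = 1.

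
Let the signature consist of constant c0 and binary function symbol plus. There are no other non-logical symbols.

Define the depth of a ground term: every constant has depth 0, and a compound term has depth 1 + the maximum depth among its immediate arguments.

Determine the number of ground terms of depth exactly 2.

Count level by level. With function symbols plus/2, the terms of depth ≤ k are the 1 constant together with each function applied to depth-≤(k−1) tuples, so N_k = 1 + N_{k-1}^2.
N_0 = 1
N_1 = 1 + 1^2 = 2
N_2 = 1 + 2^2 = 5
Terms of depth exactly 2: N_2 − N_1 = 5 − 2 = 3.

3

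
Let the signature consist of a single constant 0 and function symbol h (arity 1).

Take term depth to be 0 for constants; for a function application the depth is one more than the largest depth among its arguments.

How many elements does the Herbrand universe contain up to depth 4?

5

If N_k denotes the number of depth-≤k ground terms, the 1 constant gives N_0 = 1, and each function symbol of arity r contributes N_{k-1}^r new terms at level k: N_k = 1 + N_{k-1}.
N_0 = 1
N_1 = 1 + 1 = 2
N_2 = 1 + 2 = 3
N_3 = 1 + 3 = 4
N_4 = 1 + 4 = 5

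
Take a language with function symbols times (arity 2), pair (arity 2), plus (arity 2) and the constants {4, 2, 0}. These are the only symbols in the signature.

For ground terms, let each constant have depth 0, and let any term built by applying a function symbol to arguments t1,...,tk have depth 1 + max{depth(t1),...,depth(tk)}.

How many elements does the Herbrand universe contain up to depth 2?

2703

Count level by level. With function symbols times/2, pair/2, plus/2, the terms of depth ≤ k are the 3 constants together with each function applied to depth-≤(k−1) tuples, so N_k = 3 + N_{k-1}^2 + N_{k-1}^2 + N_{k-1}^2.
N_0 = 3
N_1 = 3 + 3^2 + 3^2 + 3^2 = 30
N_2 = 3 + 30^2 + 30^2 + 30^2 = 2703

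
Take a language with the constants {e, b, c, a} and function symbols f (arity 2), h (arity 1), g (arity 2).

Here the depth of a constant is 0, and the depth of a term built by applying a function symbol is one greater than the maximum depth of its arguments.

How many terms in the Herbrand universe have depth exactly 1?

If N_k denotes the number of depth-≤k ground terms, the 4 constants give N_0 = 4, and each function symbol of arity r contributes N_{k-1}^r new terms at level k: N_k = 4 + N_{k-1}^2 + N_{k-1} + N_{k-1}^2.
N_0 = 4
N_1 = 4 + 4^2 + 4 + 4^2 = 40
Terms of depth exactly 1: N_1 − N_0 = 40 − 4 = 36.

36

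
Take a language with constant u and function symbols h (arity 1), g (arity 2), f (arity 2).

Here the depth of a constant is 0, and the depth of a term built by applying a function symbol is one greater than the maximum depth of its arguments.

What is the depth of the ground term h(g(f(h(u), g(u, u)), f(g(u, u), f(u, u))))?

4

depth(h(u)) = 1 + depth(u) = 1 + 0 = 1
depth(g(u, u)) = 1 + max(0, 0) = 1
depth(f(h(u), g(u, u))) = 1 + max(1, 1) = 2
depth(f(u, u)) = 1 + max(0, 0) = 1
depth(f(g(u, u), f(u, u))) = 1 + max(1, 1) = 2
depth(g(f(h(u), g(u, u)), f(g(u, u), f(u, u)))) = 1 + max(2, 2) = 3
depth(h(g(f(h(u), g(u, u)), f(g(u, u), f(u, u))))) = 1 + depth(g(f(h(u), g(u, u)), f(g(u, u), f(u, u)))) = 1 + 3 = 4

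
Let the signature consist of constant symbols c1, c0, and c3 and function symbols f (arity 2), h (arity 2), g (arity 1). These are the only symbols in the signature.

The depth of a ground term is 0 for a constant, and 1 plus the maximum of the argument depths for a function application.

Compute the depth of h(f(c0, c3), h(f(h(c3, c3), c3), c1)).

4

depth(f(c0, c3)) = 1 + max(0, 0) = 1
depth(h(c3, c3)) = 1 + max(0, 0) = 1
depth(f(h(c3, c3), c3)) = 1 + max(1, 0) = 2
depth(h(f(h(c3, c3), c3), c1)) = 1 + max(2, 0) = 3
depth(h(f(c0, c3), h(f(h(c3, c3), c3), c1))) = 1 + max(1, 3) = 4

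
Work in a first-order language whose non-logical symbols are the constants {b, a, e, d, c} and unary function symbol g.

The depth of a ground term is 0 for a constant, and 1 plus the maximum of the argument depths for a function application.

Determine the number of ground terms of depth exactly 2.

5

Let N_k count ground terms of depth at most k. Each non-constant term of depth ≤ k is some function symbol applied to depth-≤(k−1) arguments, giving N_k = 5 + N_{k-1}.
N_0 = 5
N_1 = 5 + 5 = 10
N_2 = 5 + 10 = 15
Terms of depth exactly 2: N_2 − N_1 = 15 − 10 = 5.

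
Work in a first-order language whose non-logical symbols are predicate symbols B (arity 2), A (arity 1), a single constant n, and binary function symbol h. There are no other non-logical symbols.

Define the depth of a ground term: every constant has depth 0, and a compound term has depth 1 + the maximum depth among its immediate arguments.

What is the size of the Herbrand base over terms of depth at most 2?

First count ground terms of depth ≤ 2.
Count level by level. With function symbols h/2, the terms of depth ≤ k are the 1 constant together with each function applied to depth-≤(k−1) tuples, so N_k = 1 + N_{k-1}^2.
N_0 = 1
N_1 = 1 + 1^2 = 2
N_2 = 1 + 2^2 = 5
So |H| = 5.
A ground atom is a predicate applied to a tuple of terms from H, so the count is the sum over predicates of |H|^arity:
  B: 5^2 = 25;  A: 5
Total ground atoms: 25 + 5 = 30.

30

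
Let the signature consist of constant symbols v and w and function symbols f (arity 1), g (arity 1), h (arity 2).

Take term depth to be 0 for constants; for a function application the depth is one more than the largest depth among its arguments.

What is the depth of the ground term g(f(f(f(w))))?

depth(f(w)) = 1 + depth(w) = 1 + 0 = 1
depth(f(f(w))) = 1 + depth(f(w)) = 1 + 1 = 2
depth(f(f(f(w)))) = 1 + depth(f(f(w))) = 1 + 2 = 3
depth(g(f(f(f(w))))) = 1 + depth(f(f(f(w)))) = 1 + 3 = 4

4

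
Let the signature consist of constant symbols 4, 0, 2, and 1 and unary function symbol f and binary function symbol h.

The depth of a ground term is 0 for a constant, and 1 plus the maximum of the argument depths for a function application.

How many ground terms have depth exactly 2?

Let N_k count ground terms of depth at most k. Each non-constant term of depth ≤ k is some function symbol applied to depth-≤(k−1) arguments, giving N_k = 4 + N_{k-1} + N_{k-1}^2.
N_0 = 4
N_1 = 4 + 4 + 4^2 = 24
N_2 = 4 + 24 + 24^2 = 604
Terms of depth exactly 2: N_2 − N_1 = 604 − 24 = 580.

580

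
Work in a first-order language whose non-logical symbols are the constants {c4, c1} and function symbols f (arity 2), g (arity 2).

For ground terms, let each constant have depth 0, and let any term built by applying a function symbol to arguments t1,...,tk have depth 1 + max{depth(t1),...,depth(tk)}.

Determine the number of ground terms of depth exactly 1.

8

Count level by level. With function symbols f/2, g/2, the terms of depth ≤ k are the 2 constants together with each function applied to depth-≤(k−1) tuples, so N_k = 2 + N_{k-1}^2 + N_{k-1}^2.
N_0 = 2
N_1 = 2 + 2^2 + 2^2 = 10
Terms of depth exactly 1: N_1 − N_0 = 10 − 2 = 8.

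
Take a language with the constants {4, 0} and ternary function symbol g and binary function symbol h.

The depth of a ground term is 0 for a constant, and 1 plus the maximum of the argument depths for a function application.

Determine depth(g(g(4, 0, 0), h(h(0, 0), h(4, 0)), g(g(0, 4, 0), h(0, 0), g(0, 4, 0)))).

depth(g(4, 0, 0)) = 1 + max(0, 0, 0) = 1
depth(h(0, 0)) = 1 + max(0, 0) = 1
depth(h(4, 0)) = 1 + max(0, 0) = 1
depth(h(h(0, 0), h(4, 0))) = 1 + max(1, 1) = 2
depth(g(0, 4, 0)) = 1 + max(0, 0, 0) = 1
depth(g(g(0, 4, 0), h(0, 0), g(0, 4, 0))) = 1 + max(1, 1, 1) = 2
depth(g(g(4, 0, 0), h(h(0, 0), h(4, 0)), g(g(0, 4, 0), h(0, 0), g(0, 4, 0)))) = 1 + max(1, 2, 2) = 3

3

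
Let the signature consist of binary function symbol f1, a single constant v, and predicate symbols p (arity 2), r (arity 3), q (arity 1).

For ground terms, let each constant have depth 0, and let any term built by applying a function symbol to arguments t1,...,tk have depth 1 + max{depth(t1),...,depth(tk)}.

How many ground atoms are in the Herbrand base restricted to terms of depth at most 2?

First count ground terms of depth ≤ 2.
If N_k denotes the number of depth-≤k ground terms, the 1 constant gives N_0 = 1, and each function symbol of arity r contributes N_{k-1}^r new terms at level k: N_k = 1 + N_{k-1}^2.
N_0 = 1
N_1 = 1 + 1^2 = 2
N_2 = 1 + 2^2 = 5
Explicitly: v, f1(v, v), f1(v, f1(v, v)), f1(f1(v, v), v), f1(f1(v, v), f1(v, v)).
So |H| = 5.
A ground atom is a predicate applied to a tuple of terms from H, so the count is the sum over predicates of |H|^arity:
  p: 5^2 = 25;  r: 5^3 = 125;  q: 5
Total ground atoms: 25 + 125 + 5 = 155.

155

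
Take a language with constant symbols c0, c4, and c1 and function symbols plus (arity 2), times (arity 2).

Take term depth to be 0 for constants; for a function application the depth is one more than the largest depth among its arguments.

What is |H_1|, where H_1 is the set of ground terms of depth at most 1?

21

Let N_k = |{terms of depth ≤ k}|. Then N_0 = 3 and N_k = 3 + N_{k-1}^2 + N_{k-1}^2 for k ≥ 1 (one summand per function symbol, arity giving the exponent).
N_0 = 3
N_1 = 3 + 3^2 + 3^2 = 21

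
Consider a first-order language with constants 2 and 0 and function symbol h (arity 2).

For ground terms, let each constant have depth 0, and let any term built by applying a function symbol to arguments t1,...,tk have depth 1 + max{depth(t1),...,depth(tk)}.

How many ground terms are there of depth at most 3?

Let N_k = |{terms of depth ≤ k}|. Then N_0 = 2 and N_k = 2 + N_{k-1}^2 for k ≥ 1 (one summand per function symbol, arity giving the exponent).
N_0 = 2
N_1 = 2 + 2^2 = 6
N_2 = 2 + 6^2 = 38
N_3 = 2 + 38^2 = 1446

1446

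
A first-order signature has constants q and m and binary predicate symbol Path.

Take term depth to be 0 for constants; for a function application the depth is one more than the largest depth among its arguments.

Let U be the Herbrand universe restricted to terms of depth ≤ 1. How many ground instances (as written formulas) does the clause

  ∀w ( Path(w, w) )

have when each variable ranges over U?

2

Ground terms of depth ≤ 1:
  With no function symbols every ground term is a constant, so there are exactly 2 ground terms at every depth bound.
  N_0 = 2
  N_1 = 2
  Explicitly: q, m.
So there are 2 ground terms available for substitution.
The clause has 1 distinct variable (w), which appears in the body. In the free term algebra distinct substitutions yield syntactically distinct ground instances.
Number of ground instances = 2.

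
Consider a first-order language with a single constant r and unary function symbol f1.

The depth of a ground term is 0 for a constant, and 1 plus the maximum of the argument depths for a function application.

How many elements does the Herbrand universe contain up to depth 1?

2

If N_k denotes the number of depth-≤k ground terms, the 1 constant gives N_0 = 1, and each function symbol of arity r contributes N_{k-1}^r new terms at level k: N_k = 1 + N_{k-1}.
N_0 = 1
N_1 = 1 + 1 = 2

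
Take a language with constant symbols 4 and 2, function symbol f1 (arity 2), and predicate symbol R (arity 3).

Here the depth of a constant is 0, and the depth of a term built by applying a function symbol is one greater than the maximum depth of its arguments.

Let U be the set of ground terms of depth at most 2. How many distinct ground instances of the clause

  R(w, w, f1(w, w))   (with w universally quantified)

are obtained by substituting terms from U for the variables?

38

Ground terms of depth ≤ 2:
  Let N_k = |{terms of depth ≤ k}|. Then N_0 = 2 and N_k = 2 + N_{k-1}^2 for k ≥ 1 (one summand per function symbol, arity giving the exponent).
  N_0 = 2
  N_1 = 2 + 2^2 = 6
  N_2 = 2 + 6^2 = 38
So there are 38 ground terms available for substitution.
There is 1 variable to instantiate (w),  occurring in at least one literal, so different choices give different ground instances.
Number of ground instances = 38.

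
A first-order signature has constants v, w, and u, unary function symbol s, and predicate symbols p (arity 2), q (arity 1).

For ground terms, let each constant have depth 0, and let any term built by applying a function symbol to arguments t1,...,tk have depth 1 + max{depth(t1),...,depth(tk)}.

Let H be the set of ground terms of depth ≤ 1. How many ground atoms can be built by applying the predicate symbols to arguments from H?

42

First count ground terms of depth ≤ 1.
Write N_k for the number of ground terms of depth ≤ k. A term of depth ≤ k is either a constant or a function symbol applied to arguments of depth ≤ k−1, so N_k = 3 + N_{k-1}.
N_0 = 3
N_1 = 3 + 3 = 6
Explicitly: v, w, u, s(v), s(w), s(u).
So |H| = 6.
Ground atoms are formed by filling each argument slot of a predicate with a term from H, so an r-ary predicate gives |H|^r atoms:
  p: 6^2 = 36;  q: 6
Total ground atoms: 36 + 6 = 42.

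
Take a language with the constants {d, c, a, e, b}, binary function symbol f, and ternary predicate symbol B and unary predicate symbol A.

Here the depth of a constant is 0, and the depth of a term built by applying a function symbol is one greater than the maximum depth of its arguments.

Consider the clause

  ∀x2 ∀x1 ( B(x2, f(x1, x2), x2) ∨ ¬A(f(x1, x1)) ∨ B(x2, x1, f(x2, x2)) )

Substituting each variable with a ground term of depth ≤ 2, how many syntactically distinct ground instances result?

Ground terms of depth ≤ 2:
  Let N_k = |{terms of depth ≤ k}|. Then N_0 = 5 and N_k = 5 + N_{k-1}^2 for k ≥ 1 (one summand per function symbol, arity giving the exponent).
  N_0 = 5
  N_1 = 5 + 5^2 = 30
  N_2 = 5 + 30^2 = 905
So there are 905 ground terms available for substitution.
Each of x2, x1 ranges independently over the available ground terms, and distinct assignments produce distinct instances.
Number of ground instances = 905^2 = 819025.

819025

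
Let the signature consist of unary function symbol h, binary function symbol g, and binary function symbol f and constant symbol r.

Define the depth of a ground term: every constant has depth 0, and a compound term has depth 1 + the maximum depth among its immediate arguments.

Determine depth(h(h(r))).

2

depth(h(r)) = 1 + depth(r) = 1 + 0 = 1
depth(h(h(r))) = 1 + depth(h(r)) = 1 + 1 = 2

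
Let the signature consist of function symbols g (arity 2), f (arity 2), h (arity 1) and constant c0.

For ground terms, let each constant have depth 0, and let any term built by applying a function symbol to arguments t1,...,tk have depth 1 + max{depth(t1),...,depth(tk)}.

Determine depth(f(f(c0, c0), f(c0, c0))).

depth(f(c0, c0)) = 1 + max(0, 0) = 1
depth(f(f(c0, c0), f(c0, c0))) = 1 + max(1, 1) = 2

2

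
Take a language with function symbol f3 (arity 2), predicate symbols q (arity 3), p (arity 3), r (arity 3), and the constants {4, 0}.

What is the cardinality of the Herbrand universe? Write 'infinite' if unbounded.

The signature has at least one function symbol (f3, arity 2) and at least one constant (4).
Iterating f3 gives infinitely many distinct ground terms: 4, f3(4, 4), f3(f3(4, 4), f3(4, 4)), ...
So the Herbrand universe is infinite.

infinite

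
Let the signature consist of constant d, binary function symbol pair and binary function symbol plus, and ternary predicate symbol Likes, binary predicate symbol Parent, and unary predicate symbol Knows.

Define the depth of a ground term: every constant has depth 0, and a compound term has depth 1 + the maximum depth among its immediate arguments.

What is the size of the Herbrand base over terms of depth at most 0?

First count ground terms of depth ≤ 0.
Write N_k for the number of ground terms of depth ≤ k. A term of depth ≤ k is either a constant or a function symbol applied to arguments of depth ≤ k−1, so N_k = 1 + N_{k-1}^2 + N_{k-1}^2.
N_0 = 1
So |H| = 1.
A ground atom is a predicate applied to a tuple of terms from H, so the count is the sum over predicates of |H|^arity:
  Likes: 1^3 = 1;  Parent: 1^2 = 1;  Knows: 1
Total ground atoms: 1 + 1 + 1 = 3.

3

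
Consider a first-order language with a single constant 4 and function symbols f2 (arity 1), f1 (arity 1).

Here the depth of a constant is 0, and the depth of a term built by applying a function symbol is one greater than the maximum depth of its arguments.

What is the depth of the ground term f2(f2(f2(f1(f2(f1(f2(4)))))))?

depth(f2(4)) = 1 + depth(4) = 1 + 0 = 1
depth(f1(f2(4))) = 1 + depth(f2(4)) = 1 + 1 = 2
depth(f2(f1(f2(4)))) = 1 + depth(f1(f2(4))) = 1 + 2 = 3
depth(f1(f2(f1(f2(4))))) = 1 + depth(f2(f1(f2(4)))) = 1 + 3 = 4
depth(f2(f1(f2(f1(f2(4)))))) = 1 + depth(f1(f2(f1(f2(4))))) = 1 + 4 = 5
depth(f2(f2(f1(f2(f1(f2(4))))))) = 1 + depth(f2(f1(f2(f1(f2(4)))))) = 1 + 5 = 6
depth(f2(f2(f2(f1(f2(f1(f2(4)))))))) = 1 + depth(f2(f2(f1(f2(f1(f2(4))))))) = 1 + 6 = 7

7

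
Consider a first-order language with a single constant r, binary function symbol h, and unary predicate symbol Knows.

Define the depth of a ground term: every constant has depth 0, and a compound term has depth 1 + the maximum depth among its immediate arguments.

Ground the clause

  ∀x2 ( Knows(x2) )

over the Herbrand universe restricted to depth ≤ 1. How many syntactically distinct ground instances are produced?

Ground terms of depth ≤ 1:
  Write N_k for the number of ground terms of depth ≤ k. A term of depth ≤ k is either a constant or a function symbol applied to arguments of depth ≤ k−1, so N_k = 1 + N_{k-1}^2.
  N_0 = 1
  N_1 = 1 + 1^2 = 2
  Explicitly: r, h(r, r).
So there are 2 ground terms available for substitution.
The variable x2 ranges independently over the available ground terms, and distinct assignments produce distinct instances.
Number of ground instances = 2.

2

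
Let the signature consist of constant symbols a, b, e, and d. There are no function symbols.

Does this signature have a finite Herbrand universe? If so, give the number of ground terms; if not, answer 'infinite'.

4

There are no function symbols, so every ground term is one of the 4 constants.
The Herbrand universe is {a, b, e, d}, which is finite with 4 elements.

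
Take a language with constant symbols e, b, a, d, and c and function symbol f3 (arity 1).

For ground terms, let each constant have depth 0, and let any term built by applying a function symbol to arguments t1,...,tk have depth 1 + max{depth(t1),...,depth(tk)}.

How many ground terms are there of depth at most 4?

Count level by level. With function symbols f3/1, the terms of depth ≤ k are the 5 constants together with each function applied to depth-≤(k−1) tuples, so N_k = 5 + N_{k-1}.
N_0 = 5
N_1 = 5 + 5 = 10
N_2 = 5 + 10 = 15
N_3 = 5 + 15 = 20
N_4 = 5 + 20 = 25

25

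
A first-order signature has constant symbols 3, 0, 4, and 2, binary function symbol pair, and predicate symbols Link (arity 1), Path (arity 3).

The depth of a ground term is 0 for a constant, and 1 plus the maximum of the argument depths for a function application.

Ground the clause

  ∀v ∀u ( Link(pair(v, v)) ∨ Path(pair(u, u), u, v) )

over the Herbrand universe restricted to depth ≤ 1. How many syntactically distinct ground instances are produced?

Ground terms of depth ≤ 1:
  Let N_k count ground terms of depth at most k. Each non-constant term of depth ≤ k is some function symbol applied to depth-≤(k−1) arguments, giving N_k = 4 + N_{k-1}^2.
  N_0 = 4
  N_1 = 4 + 4^2 = 20
So there are 20 ground terms available for substitution.
The clause has 2 distinct variables (v, u), each appearing in the body. In the free term algebra distinct substitutions yield syntactically distinct ground instances.
Number of ground instances = 20^2 = 400.

400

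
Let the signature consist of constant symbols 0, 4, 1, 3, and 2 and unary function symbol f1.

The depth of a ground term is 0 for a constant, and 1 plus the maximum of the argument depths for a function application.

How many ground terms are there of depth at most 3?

Let N_k = |{terms of depth ≤ k}|. Then N_0 = 5 and N_k = 5 + N_{k-1} for k ≥ 1 (one summand per function symbol, arity giving the exponent).
N_0 = 5
N_1 = 5 + 5 = 10
N_2 = 5 + 10 = 15
N_3 = 5 + 15 = 20

20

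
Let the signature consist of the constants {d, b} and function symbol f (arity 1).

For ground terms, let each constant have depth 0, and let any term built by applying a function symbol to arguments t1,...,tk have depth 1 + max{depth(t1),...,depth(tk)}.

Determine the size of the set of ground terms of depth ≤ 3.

8

Let N_k = |{terms of depth ≤ k}|. Then N_0 = 2 and N_k = 2 + N_{k-1} for k ≥ 1 (one summand per function symbol, arity giving the exponent).
N_0 = 2
N_1 = 2 + 2 = 4
N_2 = 2 + 4 = 6
N_3 = 2 + 6 = 8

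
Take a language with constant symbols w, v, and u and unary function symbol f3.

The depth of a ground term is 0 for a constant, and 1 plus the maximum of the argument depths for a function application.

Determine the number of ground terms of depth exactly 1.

3

Write N_k for the number of ground terms of depth ≤ k. A term of depth ≤ k is either a constant or a function symbol applied to arguments of depth ≤ k−1, so N_k = 3 + N_{k-1}.
N_0 = 3
N_1 = 3 + 3 = 6
Terms of depth exactly 1: N_1 − N_0 = 6 − 3 = 3.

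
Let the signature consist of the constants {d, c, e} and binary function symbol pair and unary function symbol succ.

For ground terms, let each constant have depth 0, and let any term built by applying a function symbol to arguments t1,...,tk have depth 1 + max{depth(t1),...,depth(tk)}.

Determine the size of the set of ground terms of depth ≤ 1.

15

If N_k denotes the number of depth-≤k ground terms, the 3 constants give N_0 = 3, and each function symbol of arity r contributes N_{k-1}^r new terms at level k: N_k = 3 + N_{k-1}^2 + N_{k-1}.
N_0 = 3
N_1 = 3 + 3^2 + 3 = 15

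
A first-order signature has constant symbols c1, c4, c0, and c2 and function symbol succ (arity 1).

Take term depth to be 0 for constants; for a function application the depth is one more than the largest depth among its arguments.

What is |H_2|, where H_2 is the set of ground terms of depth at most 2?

Let N_k count ground terms of depth at most k. Each non-constant term of depth ≤ k is some function symbol applied to depth-≤(k−1) arguments, giving N_k = 4 + N_{k-1}.
N_0 = 4
N_1 = 4 + 4 = 8
N_2 = 4 + 8 = 12
Explicitly: c1, c4, c0, c2, succ(c1), succ(c4), succ(c0), succ(c2), succ(succ(c1)), succ(succ(c4)), succ(succ(c0)), succ(succ(c2)).

12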